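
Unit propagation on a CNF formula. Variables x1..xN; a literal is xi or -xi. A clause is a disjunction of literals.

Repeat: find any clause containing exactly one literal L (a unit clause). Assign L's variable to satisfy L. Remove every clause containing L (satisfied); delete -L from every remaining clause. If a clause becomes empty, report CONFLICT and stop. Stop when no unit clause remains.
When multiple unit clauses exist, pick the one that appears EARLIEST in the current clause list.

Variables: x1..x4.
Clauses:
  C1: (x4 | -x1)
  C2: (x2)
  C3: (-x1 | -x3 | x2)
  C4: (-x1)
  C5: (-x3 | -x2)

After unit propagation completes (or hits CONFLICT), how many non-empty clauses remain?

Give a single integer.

unit clause [2] forces x2=T; simplify:
  drop -2 from [-3, -2] -> [-3]
  satisfied 2 clause(s); 3 remain; assigned so far: [2]
unit clause [-1] forces x1=F; simplify:
  satisfied 2 clause(s); 1 remain; assigned so far: [1, 2]
unit clause [-3] forces x3=F; simplify:
  satisfied 1 clause(s); 0 remain; assigned so far: [1, 2, 3]

Answer: 0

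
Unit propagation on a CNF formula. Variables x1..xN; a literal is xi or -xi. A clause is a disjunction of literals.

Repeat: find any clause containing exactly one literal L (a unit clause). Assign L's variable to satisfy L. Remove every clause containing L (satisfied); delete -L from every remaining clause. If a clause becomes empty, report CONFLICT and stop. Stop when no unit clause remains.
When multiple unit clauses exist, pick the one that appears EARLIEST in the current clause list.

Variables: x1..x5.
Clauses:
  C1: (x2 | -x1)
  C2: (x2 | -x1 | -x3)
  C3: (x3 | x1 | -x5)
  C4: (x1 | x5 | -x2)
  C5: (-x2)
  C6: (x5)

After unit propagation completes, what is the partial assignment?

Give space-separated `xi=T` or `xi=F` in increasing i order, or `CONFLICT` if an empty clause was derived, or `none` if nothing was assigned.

unit clause [-2] forces x2=F; simplify:
  drop 2 from [2, -1] -> [-1]
  drop 2 from [2, -1, -3] -> [-1, -3]
  satisfied 2 clause(s); 4 remain; assigned so far: [2]
unit clause [-1] forces x1=F; simplify:
  drop 1 from [3, 1, -5] -> [3, -5]
  satisfied 2 clause(s); 2 remain; assigned so far: [1, 2]
unit clause [5] forces x5=T; simplify:
  drop -5 from [3, -5] -> [3]
  satisfied 1 clause(s); 1 remain; assigned so far: [1, 2, 5]
unit clause [3] forces x3=T; simplify:
  satisfied 1 clause(s); 0 remain; assigned so far: [1, 2, 3, 5]

Answer: x1=F x2=F x3=T x5=T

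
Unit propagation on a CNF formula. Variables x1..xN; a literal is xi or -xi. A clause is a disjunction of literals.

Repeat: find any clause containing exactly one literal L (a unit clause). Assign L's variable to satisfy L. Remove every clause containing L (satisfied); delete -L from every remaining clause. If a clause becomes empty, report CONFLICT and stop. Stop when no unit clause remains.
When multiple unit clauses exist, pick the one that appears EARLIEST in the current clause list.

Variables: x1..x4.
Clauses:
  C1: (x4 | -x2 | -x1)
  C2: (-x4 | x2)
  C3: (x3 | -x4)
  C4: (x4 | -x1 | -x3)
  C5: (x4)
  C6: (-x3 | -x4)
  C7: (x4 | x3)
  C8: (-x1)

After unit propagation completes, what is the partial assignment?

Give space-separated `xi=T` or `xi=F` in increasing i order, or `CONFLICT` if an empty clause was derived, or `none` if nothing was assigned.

Answer: CONFLICT

Derivation:
unit clause [4] forces x4=T; simplify:
  drop -4 from [-4, 2] -> [2]
  drop -4 from [3, -4] -> [3]
  drop -4 from [-3, -4] -> [-3]
  satisfied 4 clause(s); 4 remain; assigned so far: [4]
unit clause [2] forces x2=T; simplify:
  satisfied 1 clause(s); 3 remain; assigned so far: [2, 4]
unit clause [3] forces x3=T; simplify:
  drop -3 from [-3] -> [] (empty!)
  satisfied 1 clause(s); 2 remain; assigned so far: [2, 3, 4]
CONFLICT (empty clause)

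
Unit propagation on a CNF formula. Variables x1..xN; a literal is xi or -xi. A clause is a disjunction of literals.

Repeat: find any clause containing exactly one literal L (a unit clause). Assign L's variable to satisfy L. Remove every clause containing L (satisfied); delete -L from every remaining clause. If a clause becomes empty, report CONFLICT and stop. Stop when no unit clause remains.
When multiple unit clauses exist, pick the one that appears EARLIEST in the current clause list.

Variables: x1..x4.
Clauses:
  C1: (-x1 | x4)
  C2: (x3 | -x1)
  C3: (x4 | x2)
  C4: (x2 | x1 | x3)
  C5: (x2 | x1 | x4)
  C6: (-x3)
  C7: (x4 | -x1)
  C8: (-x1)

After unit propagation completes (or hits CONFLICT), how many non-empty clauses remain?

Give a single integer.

Answer: 0

Derivation:
unit clause [-3] forces x3=F; simplify:
  drop 3 from [3, -1] -> [-1]
  drop 3 from [2, 1, 3] -> [2, 1]
  satisfied 1 clause(s); 7 remain; assigned so far: [3]
unit clause [-1] forces x1=F; simplify:
  drop 1 from [2, 1] -> [2]
  drop 1 from [2, 1, 4] -> [2, 4]
  satisfied 4 clause(s); 3 remain; assigned so far: [1, 3]
unit clause [2] forces x2=T; simplify:
  satisfied 3 clause(s); 0 remain; assigned so far: [1, 2, 3]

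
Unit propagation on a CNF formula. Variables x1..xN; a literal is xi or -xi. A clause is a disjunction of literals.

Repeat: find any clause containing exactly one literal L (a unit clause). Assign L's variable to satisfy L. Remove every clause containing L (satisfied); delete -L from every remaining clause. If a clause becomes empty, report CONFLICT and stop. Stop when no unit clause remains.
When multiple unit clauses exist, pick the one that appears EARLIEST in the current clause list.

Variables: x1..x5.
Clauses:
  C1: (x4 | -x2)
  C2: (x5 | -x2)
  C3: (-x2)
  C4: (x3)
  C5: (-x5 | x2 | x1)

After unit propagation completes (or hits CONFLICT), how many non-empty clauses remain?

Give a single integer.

unit clause [-2] forces x2=F; simplify:
  drop 2 from [-5, 2, 1] -> [-5, 1]
  satisfied 3 clause(s); 2 remain; assigned so far: [2]
unit clause [3] forces x3=T; simplify:
  satisfied 1 clause(s); 1 remain; assigned so far: [2, 3]

Answer: 1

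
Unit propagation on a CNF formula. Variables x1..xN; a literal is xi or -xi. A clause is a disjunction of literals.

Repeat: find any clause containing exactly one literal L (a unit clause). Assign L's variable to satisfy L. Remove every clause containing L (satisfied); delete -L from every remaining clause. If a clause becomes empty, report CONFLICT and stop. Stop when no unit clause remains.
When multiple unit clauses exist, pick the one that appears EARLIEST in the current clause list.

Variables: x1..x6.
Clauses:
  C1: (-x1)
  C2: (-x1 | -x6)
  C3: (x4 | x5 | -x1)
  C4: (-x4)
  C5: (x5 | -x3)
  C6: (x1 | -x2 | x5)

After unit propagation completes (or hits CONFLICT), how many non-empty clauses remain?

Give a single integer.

Answer: 2

Derivation:
unit clause [-1] forces x1=F; simplify:
  drop 1 from [1, -2, 5] -> [-2, 5]
  satisfied 3 clause(s); 3 remain; assigned so far: [1]
unit clause [-4] forces x4=F; simplify:
  satisfied 1 clause(s); 2 remain; assigned so far: [1, 4]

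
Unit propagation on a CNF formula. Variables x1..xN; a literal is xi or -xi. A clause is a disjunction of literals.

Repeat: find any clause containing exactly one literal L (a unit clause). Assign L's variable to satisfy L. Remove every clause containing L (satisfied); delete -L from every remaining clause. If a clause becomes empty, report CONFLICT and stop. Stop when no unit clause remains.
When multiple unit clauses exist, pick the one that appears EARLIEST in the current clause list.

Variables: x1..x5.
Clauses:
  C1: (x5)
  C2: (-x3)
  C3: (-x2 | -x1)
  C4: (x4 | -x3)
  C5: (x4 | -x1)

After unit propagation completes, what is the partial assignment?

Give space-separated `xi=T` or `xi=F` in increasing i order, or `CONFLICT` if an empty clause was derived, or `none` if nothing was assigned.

unit clause [5] forces x5=T; simplify:
  satisfied 1 clause(s); 4 remain; assigned so far: [5]
unit clause [-3] forces x3=F; simplify:
  satisfied 2 clause(s); 2 remain; assigned so far: [3, 5]

Answer: x3=F x5=T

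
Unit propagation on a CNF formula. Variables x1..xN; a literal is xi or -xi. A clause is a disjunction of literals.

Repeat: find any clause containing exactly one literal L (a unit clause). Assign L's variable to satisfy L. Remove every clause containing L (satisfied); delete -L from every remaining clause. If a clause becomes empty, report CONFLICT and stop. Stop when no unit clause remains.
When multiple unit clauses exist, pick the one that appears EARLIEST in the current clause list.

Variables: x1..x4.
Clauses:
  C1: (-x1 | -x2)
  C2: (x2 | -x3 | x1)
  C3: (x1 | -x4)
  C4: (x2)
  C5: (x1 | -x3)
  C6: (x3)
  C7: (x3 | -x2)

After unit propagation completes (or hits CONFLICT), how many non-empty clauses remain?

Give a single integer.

unit clause [2] forces x2=T; simplify:
  drop -2 from [-1, -2] -> [-1]
  drop -2 from [3, -2] -> [3]
  satisfied 2 clause(s); 5 remain; assigned so far: [2]
unit clause [-1] forces x1=F; simplify:
  drop 1 from [1, -4] -> [-4]
  drop 1 from [1, -3] -> [-3]
  satisfied 1 clause(s); 4 remain; assigned so far: [1, 2]
unit clause [-4] forces x4=F; simplify:
  satisfied 1 clause(s); 3 remain; assigned so far: [1, 2, 4]
unit clause [-3] forces x3=F; simplify:
  drop 3 from [3] -> [] (empty!)
  drop 3 from [3] -> [] (empty!)
  satisfied 1 clause(s); 2 remain; assigned so far: [1, 2, 3, 4]
CONFLICT (empty clause)

Answer: 0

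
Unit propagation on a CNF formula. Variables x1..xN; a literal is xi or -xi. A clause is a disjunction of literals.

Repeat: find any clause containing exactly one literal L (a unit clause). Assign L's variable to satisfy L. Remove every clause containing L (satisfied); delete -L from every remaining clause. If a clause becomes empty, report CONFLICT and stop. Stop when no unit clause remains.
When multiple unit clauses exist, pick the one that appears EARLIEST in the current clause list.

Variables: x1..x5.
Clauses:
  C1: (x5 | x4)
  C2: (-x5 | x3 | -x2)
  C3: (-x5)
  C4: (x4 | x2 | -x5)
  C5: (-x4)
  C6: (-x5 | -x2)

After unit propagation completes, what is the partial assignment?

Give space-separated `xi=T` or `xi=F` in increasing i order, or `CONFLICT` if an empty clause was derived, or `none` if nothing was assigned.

Answer: CONFLICT

Derivation:
unit clause [-5] forces x5=F; simplify:
  drop 5 from [5, 4] -> [4]
  satisfied 4 clause(s); 2 remain; assigned so far: [5]
unit clause [4] forces x4=T; simplify:
  drop -4 from [-4] -> [] (empty!)
  satisfied 1 clause(s); 1 remain; assigned so far: [4, 5]
CONFLICT (empty clause)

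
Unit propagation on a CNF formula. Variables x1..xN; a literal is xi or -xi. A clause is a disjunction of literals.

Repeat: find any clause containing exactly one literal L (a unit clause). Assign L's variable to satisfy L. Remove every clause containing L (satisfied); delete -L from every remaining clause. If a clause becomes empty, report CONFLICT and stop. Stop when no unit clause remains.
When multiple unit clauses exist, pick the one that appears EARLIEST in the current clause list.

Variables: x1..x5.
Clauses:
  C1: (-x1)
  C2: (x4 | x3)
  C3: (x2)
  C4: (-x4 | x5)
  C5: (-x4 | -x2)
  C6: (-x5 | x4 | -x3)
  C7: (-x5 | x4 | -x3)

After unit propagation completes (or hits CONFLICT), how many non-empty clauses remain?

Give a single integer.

Answer: 0

Derivation:
unit clause [-1] forces x1=F; simplify:
  satisfied 1 clause(s); 6 remain; assigned so far: [1]
unit clause [2] forces x2=T; simplify:
  drop -2 from [-4, -2] -> [-4]
  satisfied 1 clause(s); 5 remain; assigned so far: [1, 2]
unit clause [-4] forces x4=F; simplify:
  drop 4 from [4, 3] -> [3]
  drop 4 from [-5, 4, -3] -> [-5, -3]
  drop 4 from [-5, 4, -3] -> [-5, -3]
  satisfied 2 clause(s); 3 remain; assigned so far: [1, 2, 4]
unit clause [3] forces x3=T; simplify:
  drop -3 from [-5, -3] -> [-5]
  drop -3 from [-5, -3] -> [-5]
  satisfied 1 clause(s); 2 remain; assigned so far: [1, 2, 3, 4]
unit clause [-5] forces x5=F; simplify:
  satisfied 2 clause(s); 0 remain; assigned so far: [1, 2, 3, 4, 5]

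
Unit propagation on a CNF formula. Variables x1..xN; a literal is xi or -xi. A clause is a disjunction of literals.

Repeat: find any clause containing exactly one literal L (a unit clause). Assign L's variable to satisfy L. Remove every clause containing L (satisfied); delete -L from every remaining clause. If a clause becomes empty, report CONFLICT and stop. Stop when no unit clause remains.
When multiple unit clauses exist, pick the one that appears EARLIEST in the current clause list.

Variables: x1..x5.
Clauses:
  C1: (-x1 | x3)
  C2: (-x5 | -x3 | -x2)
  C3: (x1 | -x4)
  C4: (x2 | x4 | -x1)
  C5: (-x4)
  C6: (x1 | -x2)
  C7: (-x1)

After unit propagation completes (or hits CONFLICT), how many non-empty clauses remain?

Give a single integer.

Answer: 0

Derivation:
unit clause [-4] forces x4=F; simplify:
  drop 4 from [2, 4, -1] -> [2, -1]
  satisfied 2 clause(s); 5 remain; assigned so far: [4]
unit clause [-1] forces x1=F; simplify:
  drop 1 from [1, -2] -> [-2]
  satisfied 3 clause(s); 2 remain; assigned so far: [1, 4]
unit clause [-2] forces x2=F; simplify:
  satisfied 2 clause(s); 0 remain; assigned so far: [1, 2, 4]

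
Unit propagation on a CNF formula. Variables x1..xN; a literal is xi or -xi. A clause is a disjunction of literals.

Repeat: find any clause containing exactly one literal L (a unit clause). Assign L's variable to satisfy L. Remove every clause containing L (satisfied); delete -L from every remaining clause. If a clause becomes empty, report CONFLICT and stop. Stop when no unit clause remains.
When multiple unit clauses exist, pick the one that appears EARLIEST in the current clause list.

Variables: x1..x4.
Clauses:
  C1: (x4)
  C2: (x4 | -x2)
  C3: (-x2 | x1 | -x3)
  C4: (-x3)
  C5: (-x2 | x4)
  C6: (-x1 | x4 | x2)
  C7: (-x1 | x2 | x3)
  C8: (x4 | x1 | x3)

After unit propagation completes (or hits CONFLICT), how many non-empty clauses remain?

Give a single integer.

unit clause [4] forces x4=T; simplify:
  satisfied 5 clause(s); 3 remain; assigned so far: [4]
unit clause [-3] forces x3=F; simplify:
  drop 3 from [-1, 2, 3] -> [-1, 2]
  satisfied 2 clause(s); 1 remain; assigned so far: [3, 4]

Answer: 1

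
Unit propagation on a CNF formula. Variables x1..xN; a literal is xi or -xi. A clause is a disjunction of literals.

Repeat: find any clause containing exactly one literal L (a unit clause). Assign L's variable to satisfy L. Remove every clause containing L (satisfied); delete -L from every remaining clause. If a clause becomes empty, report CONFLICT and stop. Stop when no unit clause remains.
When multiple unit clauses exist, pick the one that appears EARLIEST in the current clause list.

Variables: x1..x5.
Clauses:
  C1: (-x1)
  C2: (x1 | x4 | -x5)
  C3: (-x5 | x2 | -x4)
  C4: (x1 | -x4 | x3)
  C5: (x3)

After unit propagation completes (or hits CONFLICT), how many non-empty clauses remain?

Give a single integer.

Answer: 2

Derivation:
unit clause [-1] forces x1=F; simplify:
  drop 1 from [1, 4, -5] -> [4, -5]
  drop 1 from [1, -4, 3] -> [-4, 3]
  satisfied 1 clause(s); 4 remain; assigned so far: [1]
unit clause [3] forces x3=T; simplify:
  satisfied 2 clause(s); 2 remain; assigned so far: [1, 3]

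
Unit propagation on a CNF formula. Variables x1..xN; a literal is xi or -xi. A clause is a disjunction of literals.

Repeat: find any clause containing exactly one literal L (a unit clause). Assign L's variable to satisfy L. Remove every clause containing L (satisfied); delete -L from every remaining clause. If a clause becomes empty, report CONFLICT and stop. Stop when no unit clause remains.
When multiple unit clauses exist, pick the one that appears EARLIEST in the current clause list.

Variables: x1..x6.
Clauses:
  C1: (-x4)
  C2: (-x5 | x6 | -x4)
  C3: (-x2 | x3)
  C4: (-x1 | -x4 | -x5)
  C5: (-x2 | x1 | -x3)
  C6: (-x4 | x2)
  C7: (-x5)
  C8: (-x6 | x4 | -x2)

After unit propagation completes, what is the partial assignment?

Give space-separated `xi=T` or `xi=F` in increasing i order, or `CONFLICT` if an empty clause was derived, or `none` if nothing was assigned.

unit clause [-4] forces x4=F; simplify:
  drop 4 from [-6, 4, -2] -> [-6, -2]
  satisfied 4 clause(s); 4 remain; assigned so far: [4]
unit clause [-5] forces x5=F; simplify:
  satisfied 1 clause(s); 3 remain; assigned so far: [4, 5]

Answer: x4=F x5=F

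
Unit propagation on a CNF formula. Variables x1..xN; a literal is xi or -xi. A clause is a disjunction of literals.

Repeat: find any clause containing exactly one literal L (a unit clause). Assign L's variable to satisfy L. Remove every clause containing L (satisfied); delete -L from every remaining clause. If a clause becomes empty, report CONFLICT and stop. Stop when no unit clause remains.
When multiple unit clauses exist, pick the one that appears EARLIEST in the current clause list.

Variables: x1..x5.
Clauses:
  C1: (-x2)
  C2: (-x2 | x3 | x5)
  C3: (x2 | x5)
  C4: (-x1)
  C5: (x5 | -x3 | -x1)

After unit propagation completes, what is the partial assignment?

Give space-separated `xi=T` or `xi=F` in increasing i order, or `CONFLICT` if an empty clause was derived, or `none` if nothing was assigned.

unit clause [-2] forces x2=F; simplify:
  drop 2 from [2, 5] -> [5]
  satisfied 2 clause(s); 3 remain; assigned so far: [2]
unit clause [5] forces x5=T; simplify:
  satisfied 2 clause(s); 1 remain; assigned so far: [2, 5]
unit clause [-1] forces x1=F; simplify:
  satisfied 1 clause(s); 0 remain; assigned so far: [1, 2, 5]

Answer: x1=F x2=F x5=T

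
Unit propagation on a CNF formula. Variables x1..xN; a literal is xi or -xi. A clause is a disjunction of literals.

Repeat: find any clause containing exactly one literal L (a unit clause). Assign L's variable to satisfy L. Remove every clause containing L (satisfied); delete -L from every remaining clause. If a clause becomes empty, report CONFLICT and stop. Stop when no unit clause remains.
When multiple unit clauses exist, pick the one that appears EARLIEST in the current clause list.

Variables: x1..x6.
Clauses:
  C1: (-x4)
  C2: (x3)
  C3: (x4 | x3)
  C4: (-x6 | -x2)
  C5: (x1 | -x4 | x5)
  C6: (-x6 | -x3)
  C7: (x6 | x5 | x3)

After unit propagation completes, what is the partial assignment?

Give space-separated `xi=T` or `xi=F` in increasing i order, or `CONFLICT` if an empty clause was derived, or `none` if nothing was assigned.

Answer: x3=T x4=F x6=F

Derivation:
unit clause [-4] forces x4=F; simplify:
  drop 4 from [4, 3] -> [3]
  satisfied 2 clause(s); 5 remain; assigned so far: [4]
unit clause [3] forces x3=T; simplify:
  drop -3 from [-6, -3] -> [-6]
  satisfied 3 clause(s); 2 remain; assigned so far: [3, 4]
unit clause [-6] forces x6=F; simplify:
  satisfied 2 clause(s); 0 remain; assigned so far: [3, 4, 6]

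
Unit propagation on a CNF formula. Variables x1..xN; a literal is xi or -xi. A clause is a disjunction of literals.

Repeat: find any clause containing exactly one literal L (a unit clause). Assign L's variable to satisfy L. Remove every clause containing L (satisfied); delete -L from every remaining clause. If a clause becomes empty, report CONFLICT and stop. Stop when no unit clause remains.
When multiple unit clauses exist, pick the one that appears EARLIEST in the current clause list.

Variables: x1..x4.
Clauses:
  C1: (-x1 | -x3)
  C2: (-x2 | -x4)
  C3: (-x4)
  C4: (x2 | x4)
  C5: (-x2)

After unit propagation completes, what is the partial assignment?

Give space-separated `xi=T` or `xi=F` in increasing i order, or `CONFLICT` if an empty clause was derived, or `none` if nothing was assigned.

unit clause [-4] forces x4=F; simplify:
  drop 4 from [2, 4] -> [2]
  satisfied 2 clause(s); 3 remain; assigned so far: [4]
unit clause [2] forces x2=T; simplify:
  drop -2 from [-2] -> [] (empty!)
  satisfied 1 clause(s); 2 remain; assigned so far: [2, 4]
CONFLICT (empty clause)

Answer: CONFLICT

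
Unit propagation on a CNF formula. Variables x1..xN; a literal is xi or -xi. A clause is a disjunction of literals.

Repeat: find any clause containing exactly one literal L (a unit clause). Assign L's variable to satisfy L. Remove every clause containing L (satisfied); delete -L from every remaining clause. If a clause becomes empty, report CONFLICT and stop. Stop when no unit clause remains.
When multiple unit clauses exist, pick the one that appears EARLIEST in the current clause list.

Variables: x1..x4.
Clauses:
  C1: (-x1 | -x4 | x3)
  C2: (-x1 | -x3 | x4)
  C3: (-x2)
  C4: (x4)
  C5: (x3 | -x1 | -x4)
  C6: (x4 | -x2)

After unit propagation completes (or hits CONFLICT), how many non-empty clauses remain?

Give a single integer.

unit clause [-2] forces x2=F; simplify:
  satisfied 2 clause(s); 4 remain; assigned so far: [2]
unit clause [4] forces x4=T; simplify:
  drop -4 from [-1, -4, 3] -> [-1, 3]
  drop -4 from [3, -1, -4] -> [3, -1]
  satisfied 2 clause(s); 2 remain; assigned so far: [2, 4]

Answer: 2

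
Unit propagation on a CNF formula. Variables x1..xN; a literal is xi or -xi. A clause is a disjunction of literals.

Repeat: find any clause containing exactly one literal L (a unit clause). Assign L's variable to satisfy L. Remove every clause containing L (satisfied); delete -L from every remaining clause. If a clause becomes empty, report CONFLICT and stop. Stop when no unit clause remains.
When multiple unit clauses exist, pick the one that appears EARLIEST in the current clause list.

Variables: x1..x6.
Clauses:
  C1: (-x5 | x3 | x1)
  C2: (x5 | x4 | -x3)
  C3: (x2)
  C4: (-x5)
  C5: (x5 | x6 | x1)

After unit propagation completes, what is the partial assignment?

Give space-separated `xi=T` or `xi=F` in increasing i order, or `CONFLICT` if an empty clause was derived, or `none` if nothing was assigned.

Answer: x2=T x5=F

Derivation:
unit clause [2] forces x2=T; simplify:
  satisfied 1 clause(s); 4 remain; assigned so far: [2]
unit clause [-5] forces x5=F; simplify:
  drop 5 from [5, 4, -3] -> [4, -3]
  drop 5 from [5, 6, 1] -> [6, 1]
  satisfied 2 clause(s); 2 remain; assigned so far: [2, 5]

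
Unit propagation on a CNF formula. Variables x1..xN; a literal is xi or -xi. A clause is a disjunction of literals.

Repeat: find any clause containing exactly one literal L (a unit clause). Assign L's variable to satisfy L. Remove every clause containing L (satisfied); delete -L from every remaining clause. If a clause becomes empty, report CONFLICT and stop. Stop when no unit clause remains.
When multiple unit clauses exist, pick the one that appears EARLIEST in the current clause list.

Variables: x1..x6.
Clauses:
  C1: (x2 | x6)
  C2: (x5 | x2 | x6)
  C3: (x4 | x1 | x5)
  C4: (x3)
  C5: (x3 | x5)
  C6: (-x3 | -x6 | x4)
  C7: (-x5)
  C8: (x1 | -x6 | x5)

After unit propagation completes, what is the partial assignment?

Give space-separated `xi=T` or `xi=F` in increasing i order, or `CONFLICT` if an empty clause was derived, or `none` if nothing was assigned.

unit clause [3] forces x3=T; simplify:
  drop -3 from [-3, -6, 4] -> [-6, 4]
  satisfied 2 clause(s); 6 remain; assigned so far: [3]
unit clause [-5] forces x5=F; simplify:
  drop 5 from [5, 2, 6] -> [2, 6]
  drop 5 from [4, 1, 5] -> [4, 1]
  drop 5 from [1, -6, 5] -> [1, -6]
  satisfied 1 clause(s); 5 remain; assigned so far: [3, 5]

Answer: x3=T x5=F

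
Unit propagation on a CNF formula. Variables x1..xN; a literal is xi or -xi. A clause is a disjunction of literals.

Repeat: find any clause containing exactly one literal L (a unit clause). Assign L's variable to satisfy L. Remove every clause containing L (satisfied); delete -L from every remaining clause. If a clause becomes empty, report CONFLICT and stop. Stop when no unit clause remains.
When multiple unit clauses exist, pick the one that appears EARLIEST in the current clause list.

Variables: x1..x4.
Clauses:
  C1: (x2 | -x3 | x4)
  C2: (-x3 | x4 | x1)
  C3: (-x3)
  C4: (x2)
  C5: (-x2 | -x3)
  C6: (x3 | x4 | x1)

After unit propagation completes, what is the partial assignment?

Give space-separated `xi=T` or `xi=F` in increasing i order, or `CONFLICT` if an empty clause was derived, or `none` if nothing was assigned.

Answer: x2=T x3=F

Derivation:
unit clause [-3] forces x3=F; simplify:
  drop 3 from [3, 4, 1] -> [4, 1]
  satisfied 4 clause(s); 2 remain; assigned so far: [3]
unit clause [2] forces x2=T; simplify:
  satisfied 1 clause(s); 1 remain; assigned so far: [2, 3]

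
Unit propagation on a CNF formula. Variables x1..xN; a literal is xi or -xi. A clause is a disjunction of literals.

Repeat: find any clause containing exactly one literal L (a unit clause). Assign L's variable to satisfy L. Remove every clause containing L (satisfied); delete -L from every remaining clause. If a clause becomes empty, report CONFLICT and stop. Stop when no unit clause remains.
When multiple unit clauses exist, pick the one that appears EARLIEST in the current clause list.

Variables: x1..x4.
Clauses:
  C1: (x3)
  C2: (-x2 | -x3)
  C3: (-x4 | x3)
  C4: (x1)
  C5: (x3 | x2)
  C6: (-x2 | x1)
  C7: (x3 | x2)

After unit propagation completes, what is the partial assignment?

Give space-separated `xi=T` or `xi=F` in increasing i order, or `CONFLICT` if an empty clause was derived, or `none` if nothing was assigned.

Answer: x1=T x2=F x3=T

Derivation:
unit clause [3] forces x3=T; simplify:
  drop -3 from [-2, -3] -> [-2]
  satisfied 4 clause(s); 3 remain; assigned so far: [3]
unit clause [-2] forces x2=F; simplify:
  satisfied 2 clause(s); 1 remain; assigned so far: [2, 3]
unit clause [1] forces x1=T; simplify:
  satisfied 1 clause(s); 0 remain; assigned so far: [1, 2, 3]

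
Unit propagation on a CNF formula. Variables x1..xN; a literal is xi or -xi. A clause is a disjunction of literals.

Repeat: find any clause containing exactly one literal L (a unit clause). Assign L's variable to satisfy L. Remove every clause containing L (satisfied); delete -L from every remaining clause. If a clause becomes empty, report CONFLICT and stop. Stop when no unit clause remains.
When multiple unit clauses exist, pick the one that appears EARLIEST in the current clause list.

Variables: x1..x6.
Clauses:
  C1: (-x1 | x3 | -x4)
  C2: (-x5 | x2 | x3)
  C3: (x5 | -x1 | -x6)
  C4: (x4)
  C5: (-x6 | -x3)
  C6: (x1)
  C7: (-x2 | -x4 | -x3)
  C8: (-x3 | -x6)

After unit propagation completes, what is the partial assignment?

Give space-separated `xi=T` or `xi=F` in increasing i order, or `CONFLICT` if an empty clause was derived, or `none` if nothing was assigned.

Answer: x1=T x2=F x3=T x4=T x6=F

Derivation:
unit clause [4] forces x4=T; simplify:
  drop -4 from [-1, 3, -4] -> [-1, 3]
  drop -4 from [-2, -4, -3] -> [-2, -3]
  satisfied 1 clause(s); 7 remain; assigned so far: [4]
unit clause [1] forces x1=T; simplify:
  drop -1 from [-1, 3] -> [3]
  drop -1 from [5, -1, -6] -> [5, -6]
  satisfied 1 clause(s); 6 remain; assigned so far: [1, 4]
unit clause [3] forces x3=T; simplify:
  drop -3 from [-6, -3] -> [-6]
  drop -3 from [-2, -3] -> [-2]
  drop -3 from [-3, -6] -> [-6]
  satisfied 2 clause(s); 4 remain; assigned so far: [1, 3, 4]
unit clause [-6] forces x6=F; simplify:
  satisfied 3 clause(s); 1 remain; assigned so far: [1, 3, 4, 6]
unit clause [-2] forces x2=F; simplify:
  satisfied 1 clause(s); 0 remain; assigned so far: [1, 2, 3, 4, 6]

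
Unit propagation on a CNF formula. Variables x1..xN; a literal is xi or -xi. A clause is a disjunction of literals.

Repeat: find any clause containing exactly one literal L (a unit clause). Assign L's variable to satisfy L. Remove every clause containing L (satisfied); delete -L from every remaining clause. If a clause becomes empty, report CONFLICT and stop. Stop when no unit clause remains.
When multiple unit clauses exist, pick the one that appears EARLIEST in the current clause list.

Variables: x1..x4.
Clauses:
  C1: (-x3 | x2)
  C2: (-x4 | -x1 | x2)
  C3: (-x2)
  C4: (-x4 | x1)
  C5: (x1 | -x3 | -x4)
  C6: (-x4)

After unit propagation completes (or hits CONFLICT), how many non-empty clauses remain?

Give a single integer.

Answer: 0

Derivation:
unit clause [-2] forces x2=F; simplify:
  drop 2 from [-3, 2] -> [-3]
  drop 2 from [-4, -1, 2] -> [-4, -1]
  satisfied 1 clause(s); 5 remain; assigned so far: [2]
unit clause [-3] forces x3=F; simplify:
  satisfied 2 clause(s); 3 remain; assigned so far: [2, 3]
unit clause [-4] forces x4=F; simplify:
  satisfied 3 clause(s); 0 remain; assigned so far: [2, 3, 4]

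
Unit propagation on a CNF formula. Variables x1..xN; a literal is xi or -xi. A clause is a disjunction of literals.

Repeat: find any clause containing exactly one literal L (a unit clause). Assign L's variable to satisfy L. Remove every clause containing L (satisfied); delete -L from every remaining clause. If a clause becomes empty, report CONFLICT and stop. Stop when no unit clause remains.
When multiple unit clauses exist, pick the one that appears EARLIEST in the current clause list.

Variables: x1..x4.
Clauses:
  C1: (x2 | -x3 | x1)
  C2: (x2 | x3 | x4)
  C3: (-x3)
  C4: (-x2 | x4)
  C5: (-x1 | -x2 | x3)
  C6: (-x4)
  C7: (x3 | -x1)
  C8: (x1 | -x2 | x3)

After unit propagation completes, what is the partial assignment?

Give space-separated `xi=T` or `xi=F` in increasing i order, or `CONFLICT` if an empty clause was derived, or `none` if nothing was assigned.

Answer: CONFLICT

Derivation:
unit clause [-3] forces x3=F; simplify:
  drop 3 from [2, 3, 4] -> [2, 4]
  drop 3 from [-1, -2, 3] -> [-1, -2]
  drop 3 from [3, -1] -> [-1]
  drop 3 from [1, -2, 3] -> [1, -2]
  satisfied 2 clause(s); 6 remain; assigned so far: [3]
unit clause [-4] forces x4=F; simplify:
  drop 4 from [2, 4] -> [2]
  drop 4 from [-2, 4] -> [-2]
  satisfied 1 clause(s); 5 remain; assigned so far: [3, 4]
unit clause [2] forces x2=T; simplify:
  drop -2 from [-2] -> [] (empty!)
  drop -2 from [-1, -2] -> [-1]
  drop -2 from [1, -2] -> [1]
  satisfied 1 clause(s); 4 remain; assigned so far: [2, 3, 4]
CONFLICT (empty clause)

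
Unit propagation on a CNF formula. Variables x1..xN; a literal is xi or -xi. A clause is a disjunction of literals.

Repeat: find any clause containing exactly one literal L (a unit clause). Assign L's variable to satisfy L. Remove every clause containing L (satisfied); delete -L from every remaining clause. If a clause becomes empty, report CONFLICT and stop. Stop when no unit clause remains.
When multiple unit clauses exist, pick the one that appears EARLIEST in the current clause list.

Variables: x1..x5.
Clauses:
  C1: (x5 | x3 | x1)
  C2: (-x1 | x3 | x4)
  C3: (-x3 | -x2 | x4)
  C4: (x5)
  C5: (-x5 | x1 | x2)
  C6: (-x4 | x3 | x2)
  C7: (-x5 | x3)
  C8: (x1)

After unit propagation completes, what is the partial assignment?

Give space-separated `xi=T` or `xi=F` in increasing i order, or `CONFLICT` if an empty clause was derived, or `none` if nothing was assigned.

unit clause [5] forces x5=T; simplify:
  drop -5 from [-5, 1, 2] -> [1, 2]
  drop -5 from [-5, 3] -> [3]
  satisfied 2 clause(s); 6 remain; assigned so far: [5]
unit clause [3] forces x3=T; simplify:
  drop -3 from [-3, -2, 4] -> [-2, 4]
  satisfied 3 clause(s); 3 remain; assigned so far: [3, 5]
unit clause [1] forces x1=T; simplify:
  satisfied 2 clause(s); 1 remain; assigned so far: [1, 3, 5]

Answer: x1=T x3=T x5=T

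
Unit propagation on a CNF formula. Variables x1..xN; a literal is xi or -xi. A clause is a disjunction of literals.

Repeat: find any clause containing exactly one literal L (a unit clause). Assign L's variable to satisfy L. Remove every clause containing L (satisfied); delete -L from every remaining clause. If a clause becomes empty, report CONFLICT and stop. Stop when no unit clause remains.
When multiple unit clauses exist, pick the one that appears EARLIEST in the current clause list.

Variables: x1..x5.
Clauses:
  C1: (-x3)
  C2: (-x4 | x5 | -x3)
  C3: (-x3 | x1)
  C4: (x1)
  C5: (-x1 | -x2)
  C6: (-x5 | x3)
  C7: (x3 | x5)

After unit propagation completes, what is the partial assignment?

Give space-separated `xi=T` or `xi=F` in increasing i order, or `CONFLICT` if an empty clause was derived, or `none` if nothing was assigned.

unit clause [-3] forces x3=F; simplify:
  drop 3 from [-5, 3] -> [-5]
  drop 3 from [3, 5] -> [5]
  satisfied 3 clause(s); 4 remain; assigned so far: [3]
unit clause [1] forces x1=T; simplify:
  drop -1 from [-1, -2] -> [-2]
  satisfied 1 clause(s); 3 remain; assigned so far: [1, 3]
unit clause [-2] forces x2=F; simplify:
  satisfied 1 clause(s); 2 remain; assigned so far: [1, 2, 3]
unit clause [-5] forces x5=F; simplify:
  drop 5 from [5] -> [] (empty!)
  satisfied 1 clause(s); 1 remain; assigned so far: [1, 2, 3, 5]
CONFLICT (empty clause)

Answer: CONFLICT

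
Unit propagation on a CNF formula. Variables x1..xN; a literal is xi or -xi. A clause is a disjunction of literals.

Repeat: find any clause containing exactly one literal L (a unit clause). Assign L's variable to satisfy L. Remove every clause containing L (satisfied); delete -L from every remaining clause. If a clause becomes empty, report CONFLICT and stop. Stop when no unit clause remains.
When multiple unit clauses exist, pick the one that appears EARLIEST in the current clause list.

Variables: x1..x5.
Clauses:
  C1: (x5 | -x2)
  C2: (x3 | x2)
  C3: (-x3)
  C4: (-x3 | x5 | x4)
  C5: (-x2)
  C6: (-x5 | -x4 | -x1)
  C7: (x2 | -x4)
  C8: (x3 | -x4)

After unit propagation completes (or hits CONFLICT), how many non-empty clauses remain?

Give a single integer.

Answer: 3

Derivation:
unit clause [-3] forces x3=F; simplify:
  drop 3 from [3, 2] -> [2]
  drop 3 from [3, -4] -> [-4]
  satisfied 2 clause(s); 6 remain; assigned so far: [3]
unit clause [2] forces x2=T; simplify:
  drop -2 from [5, -2] -> [5]
  drop -2 from [-2] -> [] (empty!)
  satisfied 2 clause(s); 4 remain; assigned so far: [2, 3]
CONFLICT (empty clause)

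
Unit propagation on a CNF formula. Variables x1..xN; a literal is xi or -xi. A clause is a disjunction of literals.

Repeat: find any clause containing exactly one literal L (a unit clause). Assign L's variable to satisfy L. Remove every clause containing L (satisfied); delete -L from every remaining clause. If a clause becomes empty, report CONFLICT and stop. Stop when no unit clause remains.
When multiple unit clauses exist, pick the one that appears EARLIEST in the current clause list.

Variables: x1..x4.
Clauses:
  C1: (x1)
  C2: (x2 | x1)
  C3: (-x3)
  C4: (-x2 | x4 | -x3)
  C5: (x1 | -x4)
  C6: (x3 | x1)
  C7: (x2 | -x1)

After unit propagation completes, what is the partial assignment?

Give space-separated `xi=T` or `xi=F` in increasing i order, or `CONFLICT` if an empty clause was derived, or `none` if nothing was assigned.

Answer: x1=T x2=T x3=F

Derivation:
unit clause [1] forces x1=T; simplify:
  drop -1 from [2, -1] -> [2]
  satisfied 4 clause(s); 3 remain; assigned so far: [1]
unit clause [-3] forces x3=F; simplify:
  satisfied 2 clause(s); 1 remain; assigned so far: [1, 3]
unit clause [2] forces x2=T; simplify:
  satisfied 1 clause(s); 0 remain; assigned so far: [1, 2, 3]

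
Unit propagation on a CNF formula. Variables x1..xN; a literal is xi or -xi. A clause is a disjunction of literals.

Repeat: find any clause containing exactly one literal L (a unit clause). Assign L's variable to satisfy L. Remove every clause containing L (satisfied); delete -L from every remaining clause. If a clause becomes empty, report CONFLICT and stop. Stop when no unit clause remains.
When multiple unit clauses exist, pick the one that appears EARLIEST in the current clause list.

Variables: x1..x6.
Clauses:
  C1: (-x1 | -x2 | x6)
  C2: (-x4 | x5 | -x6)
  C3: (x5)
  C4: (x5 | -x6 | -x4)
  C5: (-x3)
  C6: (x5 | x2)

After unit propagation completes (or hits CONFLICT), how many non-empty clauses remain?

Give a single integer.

Answer: 1

Derivation:
unit clause [5] forces x5=T; simplify:
  satisfied 4 clause(s); 2 remain; assigned so far: [5]
unit clause [-3] forces x3=F; simplify:
  satisfied 1 clause(s); 1 remain; assigned so far: [3, 5]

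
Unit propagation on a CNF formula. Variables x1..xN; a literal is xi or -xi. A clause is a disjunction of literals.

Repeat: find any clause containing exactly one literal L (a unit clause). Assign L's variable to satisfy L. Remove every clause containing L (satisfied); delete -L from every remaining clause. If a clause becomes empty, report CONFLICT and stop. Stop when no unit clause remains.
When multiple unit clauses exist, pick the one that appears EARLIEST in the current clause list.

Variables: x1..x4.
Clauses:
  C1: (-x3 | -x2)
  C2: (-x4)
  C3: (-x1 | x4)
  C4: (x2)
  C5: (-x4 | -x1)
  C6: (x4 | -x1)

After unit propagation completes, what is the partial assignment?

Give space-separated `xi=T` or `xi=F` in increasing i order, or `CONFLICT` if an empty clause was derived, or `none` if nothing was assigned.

Answer: x1=F x2=T x3=F x4=F

Derivation:
unit clause [-4] forces x4=F; simplify:
  drop 4 from [-1, 4] -> [-1]
  drop 4 from [4, -1] -> [-1]
  satisfied 2 clause(s); 4 remain; assigned so far: [4]
unit clause [-1] forces x1=F; simplify:
  satisfied 2 clause(s); 2 remain; assigned so far: [1, 4]
unit clause [2] forces x2=T; simplify:
  drop -2 from [-3, -2] -> [-3]
  satisfied 1 clause(s); 1 remain; assigned so far: [1, 2, 4]
unit clause [-3] forces x3=F; simplify:
  satisfied 1 clause(s); 0 remain; assigned so far: [1, 2, 3, 4]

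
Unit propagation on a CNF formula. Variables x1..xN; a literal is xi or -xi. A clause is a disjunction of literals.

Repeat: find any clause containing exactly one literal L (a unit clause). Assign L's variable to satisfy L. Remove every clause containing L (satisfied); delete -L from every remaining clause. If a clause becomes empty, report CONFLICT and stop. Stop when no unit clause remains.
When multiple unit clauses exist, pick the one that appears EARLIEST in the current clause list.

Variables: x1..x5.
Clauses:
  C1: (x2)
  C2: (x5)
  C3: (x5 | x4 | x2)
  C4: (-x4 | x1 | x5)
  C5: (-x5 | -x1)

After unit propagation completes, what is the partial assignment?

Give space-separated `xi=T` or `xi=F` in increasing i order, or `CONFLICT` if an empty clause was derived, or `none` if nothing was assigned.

unit clause [2] forces x2=T; simplify:
  satisfied 2 clause(s); 3 remain; assigned so far: [2]
unit clause [5] forces x5=T; simplify:
  drop -5 from [-5, -1] -> [-1]
  satisfied 2 clause(s); 1 remain; assigned so far: [2, 5]
unit clause [-1] forces x1=F; simplify:
  satisfied 1 clause(s); 0 remain; assigned so far: [1, 2, 5]

Answer: x1=F x2=T x5=T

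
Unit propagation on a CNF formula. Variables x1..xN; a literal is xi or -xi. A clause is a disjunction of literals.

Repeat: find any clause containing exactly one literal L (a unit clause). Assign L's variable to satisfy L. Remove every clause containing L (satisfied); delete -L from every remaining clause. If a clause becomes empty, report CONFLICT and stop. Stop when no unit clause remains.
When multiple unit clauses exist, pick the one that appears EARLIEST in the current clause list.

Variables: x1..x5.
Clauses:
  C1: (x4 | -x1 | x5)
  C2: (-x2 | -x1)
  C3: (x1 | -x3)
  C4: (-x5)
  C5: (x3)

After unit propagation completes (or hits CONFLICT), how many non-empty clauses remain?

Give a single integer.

unit clause [-5] forces x5=F; simplify:
  drop 5 from [4, -1, 5] -> [4, -1]
  satisfied 1 clause(s); 4 remain; assigned so far: [5]
unit clause [3] forces x3=T; simplify:
  drop -3 from [1, -3] -> [1]
  satisfied 1 clause(s); 3 remain; assigned so far: [3, 5]
unit clause [1] forces x1=T; simplify:
  drop -1 from [4, -1] -> [4]
  drop -1 from [-2, -1] -> [-2]
  satisfied 1 clause(s); 2 remain; assigned so far: [1, 3, 5]
unit clause [4] forces x4=T; simplify:
  satisfied 1 clause(s); 1 remain; assigned so far: [1, 3, 4, 5]
unit clause [-2] forces x2=F; simplify:
  satisfied 1 clause(s); 0 remain; assigned so far: [1, 2, 3, 4, 5]

Answer: 0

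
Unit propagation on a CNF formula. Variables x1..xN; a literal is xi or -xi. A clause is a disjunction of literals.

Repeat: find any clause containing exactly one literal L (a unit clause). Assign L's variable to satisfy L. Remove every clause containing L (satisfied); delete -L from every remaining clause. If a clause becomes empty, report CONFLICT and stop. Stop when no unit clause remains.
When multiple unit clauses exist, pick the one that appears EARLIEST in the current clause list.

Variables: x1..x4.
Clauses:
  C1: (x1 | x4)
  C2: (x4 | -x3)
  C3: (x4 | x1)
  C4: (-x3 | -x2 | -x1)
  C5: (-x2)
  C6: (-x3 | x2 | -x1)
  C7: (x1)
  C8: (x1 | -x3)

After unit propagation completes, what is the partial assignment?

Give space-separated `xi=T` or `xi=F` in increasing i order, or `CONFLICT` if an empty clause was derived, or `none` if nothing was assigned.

unit clause [-2] forces x2=F; simplify:
  drop 2 from [-3, 2, -1] -> [-3, -1]
  satisfied 2 clause(s); 6 remain; assigned so far: [2]
unit clause [1] forces x1=T; simplify:
  drop -1 from [-3, -1] -> [-3]
  satisfied 4 clause(s); 2 remain; assigned so far: [1, 2]
unit clause [-3] forces x3=F; simplify:
  satisfied 2 clause(s); 0 remain; assigned so far: [1, 2, 3]

Answer: x1=T x2=F x3=F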